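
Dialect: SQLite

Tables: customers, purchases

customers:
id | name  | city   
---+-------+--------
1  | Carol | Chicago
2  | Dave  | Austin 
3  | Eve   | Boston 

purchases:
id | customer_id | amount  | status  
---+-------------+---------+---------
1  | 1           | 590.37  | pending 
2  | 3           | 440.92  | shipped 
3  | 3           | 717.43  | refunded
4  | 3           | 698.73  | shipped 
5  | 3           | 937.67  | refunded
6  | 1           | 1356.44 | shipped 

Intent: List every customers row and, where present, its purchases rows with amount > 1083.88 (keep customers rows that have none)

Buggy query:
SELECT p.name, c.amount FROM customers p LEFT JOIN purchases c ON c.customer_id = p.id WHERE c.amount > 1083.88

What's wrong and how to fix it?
Bug: A WHERE condition on the right-hand table after LEFT JOIN drops unmatched parents

Fix: Move the right-table condition into the ON clause so unmatched parents are kept

Corrected query:
SELECT p.name, c.amount FROM customers p LEFT JOIN purchases c ON c.customer_id = p.id AND c.amount > 1083.88

Result:
name  | amount 
------+--------
Carol | 1356.44
Dave  | NULL   
Eve   | NULL   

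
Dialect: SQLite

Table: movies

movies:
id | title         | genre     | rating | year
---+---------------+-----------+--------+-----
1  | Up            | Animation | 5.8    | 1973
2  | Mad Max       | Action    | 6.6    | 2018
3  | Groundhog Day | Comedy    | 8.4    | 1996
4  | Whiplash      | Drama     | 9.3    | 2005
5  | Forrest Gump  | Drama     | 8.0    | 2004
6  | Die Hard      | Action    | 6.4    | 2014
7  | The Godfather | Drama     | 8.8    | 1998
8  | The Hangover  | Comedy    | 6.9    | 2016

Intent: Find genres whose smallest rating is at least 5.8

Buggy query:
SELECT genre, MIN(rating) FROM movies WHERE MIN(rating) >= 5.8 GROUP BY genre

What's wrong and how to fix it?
Bug: MIN() in WHERE is a misuse of aggregate

Fix: Replace WHERE with HAVING after the GROUP BY

Corrected query:
SELECT genre, MIN(rating) FROM movies GROUP BY genre HAVING MIN(rating) >= 5.8

Result:
genre     | MIN(rating)
----------+------------
Action    | 6.4        
Animation | 5.8        
Comedy    | 6.9        
Drama     | 8          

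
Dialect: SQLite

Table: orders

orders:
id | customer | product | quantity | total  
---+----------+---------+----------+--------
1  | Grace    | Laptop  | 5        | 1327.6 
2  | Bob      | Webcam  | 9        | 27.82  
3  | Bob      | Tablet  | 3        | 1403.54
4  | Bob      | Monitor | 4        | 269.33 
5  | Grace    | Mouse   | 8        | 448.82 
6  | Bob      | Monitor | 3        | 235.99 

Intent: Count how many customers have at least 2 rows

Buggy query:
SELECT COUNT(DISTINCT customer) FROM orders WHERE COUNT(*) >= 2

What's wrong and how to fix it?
Bug: COUNT(*) cannot appear in WHERE; the per-group count doesn't exist yet

Fix: Group first with HAVING COUNT(*) >= 2, then COUNT the resulting groups

Corrected query:
SELECT COUNT(*) FROM (SELECT customer FROM orders GROUP BY customer HAVING COUNT(*) >= 2)

Result:
COUNT(*)
--------
2       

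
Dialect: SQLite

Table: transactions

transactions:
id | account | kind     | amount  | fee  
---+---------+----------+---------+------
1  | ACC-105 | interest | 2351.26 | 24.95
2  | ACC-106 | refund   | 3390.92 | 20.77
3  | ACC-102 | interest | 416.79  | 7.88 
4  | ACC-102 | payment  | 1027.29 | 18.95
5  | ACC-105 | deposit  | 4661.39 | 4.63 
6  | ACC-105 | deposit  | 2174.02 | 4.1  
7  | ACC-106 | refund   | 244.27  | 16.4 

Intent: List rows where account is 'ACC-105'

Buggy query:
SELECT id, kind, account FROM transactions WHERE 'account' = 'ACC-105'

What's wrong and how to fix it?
Bug: Single quotes denote string literals in SQL; the column name is being compared as a constant string

Fix: Remove the quotes around the column name (or use double quotes for an identifier)

Corrected query:
SELECT id, kind, account FROM transactions WHERE account = 'ACC-105'

Result:
id | kind     | account
---+----------+--------
1  | interest | ACC-105
5  | deposit  | ACC-105
6  | deposit  | ACC-105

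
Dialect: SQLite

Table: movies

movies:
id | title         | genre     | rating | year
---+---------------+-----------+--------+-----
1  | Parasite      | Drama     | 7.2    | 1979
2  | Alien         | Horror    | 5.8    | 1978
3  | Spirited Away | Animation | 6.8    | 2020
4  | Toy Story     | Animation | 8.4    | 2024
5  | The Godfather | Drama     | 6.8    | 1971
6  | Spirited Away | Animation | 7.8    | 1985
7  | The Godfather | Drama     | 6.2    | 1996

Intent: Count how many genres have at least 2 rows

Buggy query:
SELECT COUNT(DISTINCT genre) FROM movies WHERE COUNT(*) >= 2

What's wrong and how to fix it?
Bug: COUNT(*) cannot appear in WHERE; the per-group count doesn't exist yet

Fix: Use a subquery that GROUPs and filters with HAVING, then count its rows

Corrected query:
SELECT COUNT(*) FROM (SELECT genre FROM movies GROUP BY genre HAVING COUNT(*) >= 2)

Result:
COUNT(*)
--------
2       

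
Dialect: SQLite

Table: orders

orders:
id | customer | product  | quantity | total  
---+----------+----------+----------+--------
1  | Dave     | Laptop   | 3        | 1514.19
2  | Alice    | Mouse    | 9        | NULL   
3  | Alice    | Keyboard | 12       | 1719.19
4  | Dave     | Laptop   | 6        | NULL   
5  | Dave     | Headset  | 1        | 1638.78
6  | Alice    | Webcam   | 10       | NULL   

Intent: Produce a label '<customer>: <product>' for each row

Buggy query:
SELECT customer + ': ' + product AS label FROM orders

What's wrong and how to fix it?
Bug: SQLite uses || for string concatenation; + coerces text to numbers (yielding 0)

Fix: Use the || operator for string concatenation

Corrected query:
SELECT customer || ': ' || product AS label FROM orders

Result:
label          
---------------
Dave: Laptop   
Alice: Mouse   
Alice: Keyboard
Dave: Laptop   
Dave: Headset  
Alice: Webcam  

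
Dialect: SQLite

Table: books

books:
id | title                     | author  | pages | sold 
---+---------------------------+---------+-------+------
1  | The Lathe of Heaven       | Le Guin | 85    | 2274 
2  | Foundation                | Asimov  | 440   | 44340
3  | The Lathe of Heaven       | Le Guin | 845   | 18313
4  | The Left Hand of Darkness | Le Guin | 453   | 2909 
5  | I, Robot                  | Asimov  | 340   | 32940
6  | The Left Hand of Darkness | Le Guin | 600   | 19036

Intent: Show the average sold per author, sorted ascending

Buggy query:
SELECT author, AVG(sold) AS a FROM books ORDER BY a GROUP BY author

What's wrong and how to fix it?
Bug: ORDER BY appears before GROUP BY; SQL clause order requires GROUP BY first

Fix: Move ORDER BY to the end, after GROUP BY

Corrected query:
SELECT author, AVG(sold) AS a FROM books GROUP BY author ORDER BY a

Result:
author  | a    
--------+------
Le Guin | 10633
Asimov  | 38640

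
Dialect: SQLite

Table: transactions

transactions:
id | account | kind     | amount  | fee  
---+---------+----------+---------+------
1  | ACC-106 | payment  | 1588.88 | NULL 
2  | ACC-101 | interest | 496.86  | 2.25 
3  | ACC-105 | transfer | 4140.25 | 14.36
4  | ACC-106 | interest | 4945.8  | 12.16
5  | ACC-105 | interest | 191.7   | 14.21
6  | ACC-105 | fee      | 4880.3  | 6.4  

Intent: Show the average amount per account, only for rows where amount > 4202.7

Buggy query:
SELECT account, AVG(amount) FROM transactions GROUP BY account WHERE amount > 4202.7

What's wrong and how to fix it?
Bug: WHERE cannot follow GROUP BY

Fix: Place WHERE between FROM and GROUP BY

Corrected query:
SELECT account, AVG(amount) FROM transactions WHERE amount > 4202.7 GROUP BY account

Result:
account | AVG(amount)
--------+------------
ACC-105 | 4880.3     
ACC-106 | 4945.8     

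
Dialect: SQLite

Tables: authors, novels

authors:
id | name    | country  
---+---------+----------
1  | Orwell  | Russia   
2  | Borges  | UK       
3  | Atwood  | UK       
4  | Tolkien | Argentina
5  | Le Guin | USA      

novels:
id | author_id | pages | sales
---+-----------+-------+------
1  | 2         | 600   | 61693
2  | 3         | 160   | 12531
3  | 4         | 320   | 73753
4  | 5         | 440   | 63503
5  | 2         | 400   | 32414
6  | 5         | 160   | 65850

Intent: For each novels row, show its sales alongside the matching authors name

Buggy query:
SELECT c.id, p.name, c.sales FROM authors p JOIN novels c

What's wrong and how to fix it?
Bug: Missing join condition: each novels row is matched to all authors rows instead of just its own

Fix: Specify the join condition linking the foreign key to the parent id

Corrected query:
SELECT c.id, p.name, c.sales FROM authors p JOIN novels c ON c.author_id = p.id

Result:
id | name    | sales
---+---------+------
1  | Borges  | 61693
2  | Atwood  | 12531
3  | Tolkien | 73753
4  | Le Guin | 63503
5  | Borges  | 32414
6  | Le Guin | 65850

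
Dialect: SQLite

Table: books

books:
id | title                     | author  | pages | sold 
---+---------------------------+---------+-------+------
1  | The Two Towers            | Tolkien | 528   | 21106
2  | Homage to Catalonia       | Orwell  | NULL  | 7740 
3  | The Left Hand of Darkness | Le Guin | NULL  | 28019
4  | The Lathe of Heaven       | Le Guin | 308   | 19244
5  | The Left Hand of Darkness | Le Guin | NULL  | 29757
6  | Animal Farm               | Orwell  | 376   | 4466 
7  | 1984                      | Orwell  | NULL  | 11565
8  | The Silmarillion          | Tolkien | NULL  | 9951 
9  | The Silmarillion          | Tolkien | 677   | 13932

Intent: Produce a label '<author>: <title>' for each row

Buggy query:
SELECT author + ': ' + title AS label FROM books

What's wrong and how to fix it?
Bug: SQLite uses || for string concatenation; + coerces text to numbers (yielding 0)

Fix: Replace + with || to concatenate text

Corrected query:
SELECT author || ': ' || title AS label FROM books

Result:
label                             
----------------------------------
Tolkien: The Two Towers           
Orwell: Homage to Catalonia       
Le Guin: The Left Hand of Darkness
Le Guin: The Lathe of Heaven      
Le Guin: The Left Hand of Darkness
Orwell: Animal Farm               
Orwell: 1984                      
Tolkien: The Silmarillion         
Tolkien: The Silmarillion         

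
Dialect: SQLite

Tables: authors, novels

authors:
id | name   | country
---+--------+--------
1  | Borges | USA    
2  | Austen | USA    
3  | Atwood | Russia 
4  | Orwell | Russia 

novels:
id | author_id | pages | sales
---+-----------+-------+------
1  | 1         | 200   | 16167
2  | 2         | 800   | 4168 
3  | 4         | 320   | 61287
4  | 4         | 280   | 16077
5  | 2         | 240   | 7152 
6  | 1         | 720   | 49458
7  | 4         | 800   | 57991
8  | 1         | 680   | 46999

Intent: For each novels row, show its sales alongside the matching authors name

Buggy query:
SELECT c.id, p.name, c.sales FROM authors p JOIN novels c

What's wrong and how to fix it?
Bug: Missing join condition: each novels row is matched to all authors rows instead of just its own

Fix: Add ON c.author_id = p.id to the JOIN

Corrected query:
SELECT c.id, p.name, c.sales FROM authors p JOIN novels c ON c.author_id = p.id

Result:
id | name   | sales
---+--------+------
1  | Borges | 16167
2  | Austen | 4168 
3  | Orwell | 61287
4  | Orwell | 16077
5  | Austen | 7152 
6  | Borges | 49458
7  | Orwell | 57991
8  | Borges | 46999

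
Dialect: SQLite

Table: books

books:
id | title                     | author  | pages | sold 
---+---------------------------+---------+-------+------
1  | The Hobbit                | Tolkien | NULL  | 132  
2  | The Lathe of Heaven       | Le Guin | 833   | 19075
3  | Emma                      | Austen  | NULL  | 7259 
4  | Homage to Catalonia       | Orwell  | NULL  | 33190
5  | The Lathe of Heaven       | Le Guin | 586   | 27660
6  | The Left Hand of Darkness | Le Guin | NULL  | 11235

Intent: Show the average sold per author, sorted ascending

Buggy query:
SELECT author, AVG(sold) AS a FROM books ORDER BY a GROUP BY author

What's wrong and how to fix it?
Bug: ORDER BY appears before GROUP BY; SQL clause order requires GROUP BY first

Fix: Move ORDER BY to the end, after GROUP BY

Corrected query:
SELECT author, AVG(sold) AS a FROM books GROUP BY author ORDER BY a

Result:
author  | a           
--------+-------------
Tolkien | 132         
Austen  | 7259        
Le Guin | 19323.333333
Orwell  | 33190       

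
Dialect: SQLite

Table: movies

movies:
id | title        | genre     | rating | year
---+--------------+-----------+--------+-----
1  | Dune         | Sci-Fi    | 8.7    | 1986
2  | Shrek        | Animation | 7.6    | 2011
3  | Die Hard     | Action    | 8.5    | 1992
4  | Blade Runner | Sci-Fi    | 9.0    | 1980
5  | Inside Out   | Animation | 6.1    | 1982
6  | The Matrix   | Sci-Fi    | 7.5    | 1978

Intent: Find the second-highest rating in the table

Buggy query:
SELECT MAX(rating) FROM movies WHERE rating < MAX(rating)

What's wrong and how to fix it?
Bug: The inner MAX is an aggregate inside WHERE, which is not allowed

Fix: Put the inner MAX in a scalar subquery

Corrected query:
SELECT MAX(rating) FROM movies WHERE rating < (SELECT MAX(rating) FROM movies)

Result:
MAX(rating)
-----------
8.7        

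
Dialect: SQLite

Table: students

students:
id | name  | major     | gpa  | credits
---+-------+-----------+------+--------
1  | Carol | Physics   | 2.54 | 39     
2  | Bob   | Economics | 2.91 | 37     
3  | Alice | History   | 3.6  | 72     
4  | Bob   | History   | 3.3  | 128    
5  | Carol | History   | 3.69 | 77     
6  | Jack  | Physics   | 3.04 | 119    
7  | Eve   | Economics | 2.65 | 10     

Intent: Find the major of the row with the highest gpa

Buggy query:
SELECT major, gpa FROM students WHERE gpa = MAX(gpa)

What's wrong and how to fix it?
Bug: WHERE is evaluated per row; an aggregate over the whole table isn't defined there

Fix: Use a subquery: WHERE gpa = (SELECT MAX(gpa) FROM students)

Corrected query:
SELECT major, gpa FROM students WHERE gpa = (SELECT MAX(gpa) FROM students)

Result:
major   | gpa 
--------+-----
History | 3.69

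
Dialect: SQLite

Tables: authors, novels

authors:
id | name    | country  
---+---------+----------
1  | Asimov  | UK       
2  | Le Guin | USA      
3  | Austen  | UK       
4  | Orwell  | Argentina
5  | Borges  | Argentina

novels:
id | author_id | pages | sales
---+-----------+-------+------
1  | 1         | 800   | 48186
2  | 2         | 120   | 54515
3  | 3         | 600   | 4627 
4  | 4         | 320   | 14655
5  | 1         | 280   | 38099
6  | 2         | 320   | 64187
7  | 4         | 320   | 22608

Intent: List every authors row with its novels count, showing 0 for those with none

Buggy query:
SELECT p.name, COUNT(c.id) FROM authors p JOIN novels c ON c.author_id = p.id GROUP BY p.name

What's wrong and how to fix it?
Bug: An inner join excludes parents with zero children

Fix: Switch to LEFT JOIN to retain unmatched parent rows

Corrected query:
SELECT p.name, COUNT(c.id) FROM authors p LEFT JOIN novels c ON c.author_id = p.id GROUP BY p.name

Result:
name    | COUNT(c.id)
--------+------------
Asimov  | 2          
Austen  | 1          
Borges  | 0          
Le Guin | 2          
Orwell  | 2          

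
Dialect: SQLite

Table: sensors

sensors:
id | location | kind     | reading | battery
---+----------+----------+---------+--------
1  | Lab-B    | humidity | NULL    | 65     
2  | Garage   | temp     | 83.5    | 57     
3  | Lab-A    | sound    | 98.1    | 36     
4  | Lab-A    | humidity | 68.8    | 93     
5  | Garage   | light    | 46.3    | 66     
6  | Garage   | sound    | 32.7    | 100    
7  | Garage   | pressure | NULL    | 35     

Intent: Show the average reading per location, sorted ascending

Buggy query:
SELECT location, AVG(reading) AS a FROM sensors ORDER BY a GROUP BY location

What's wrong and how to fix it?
Bug: GROUP BY must precede ORDER BY

Fix: Reorder: SELECT … FROM … GROUP BY … ORDER BY …

Corrected query:
SELECT location, AVG(reading) AS a FROM sensors GROUP BY location ORDER BY a

Result:
location | a        
---------+----------
Lab-B    | NULL     
Garage   | 54.166667
Lab-A    | 83.45    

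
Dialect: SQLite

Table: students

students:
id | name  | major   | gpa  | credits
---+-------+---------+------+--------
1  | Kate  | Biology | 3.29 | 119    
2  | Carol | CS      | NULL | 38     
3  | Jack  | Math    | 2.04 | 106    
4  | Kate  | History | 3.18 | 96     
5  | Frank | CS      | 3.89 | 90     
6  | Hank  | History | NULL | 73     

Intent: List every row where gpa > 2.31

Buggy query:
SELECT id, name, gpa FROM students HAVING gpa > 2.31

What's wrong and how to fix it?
Bug: This is a non-aggregate query (no GROUP BY, no aggregates), so in SQLite the HAVING clause is invalid here; a row-level condition belongs in WHERE

Fix: Use WHERE for row-level filtering

Corrected query:
SELECT id, name, gpa FROM students WHERE gpa > 2.31

Result:
id | name  | gpa 
---+-------+-----
1  | Kate  | 3.29
4  | Kate  | 3.18
5  | Frank | 3.89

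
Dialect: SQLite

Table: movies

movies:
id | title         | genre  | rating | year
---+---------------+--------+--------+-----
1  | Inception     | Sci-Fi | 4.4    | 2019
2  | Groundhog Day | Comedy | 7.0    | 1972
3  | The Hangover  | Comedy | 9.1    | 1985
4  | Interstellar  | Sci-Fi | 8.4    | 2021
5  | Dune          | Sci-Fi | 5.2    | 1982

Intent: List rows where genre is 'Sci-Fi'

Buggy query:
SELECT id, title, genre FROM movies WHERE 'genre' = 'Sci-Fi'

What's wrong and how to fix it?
Bug: 'genre' in single quotes is a string literal, not the column; the comparison is literal-vs-literal and never true

Fix: Remove the quotes around the column name (or use double quotes for an identifier)

Corrected query:
SELECT id, title, genre FROM movies WHERE genre = 'Sci-Fi'

Result:
id | title        | genre 
---+--------------+-------
1  | Inception    | Sci-Fi
4  | Interstellar | Sci-Fi
5  | Dune         | Sci-Fi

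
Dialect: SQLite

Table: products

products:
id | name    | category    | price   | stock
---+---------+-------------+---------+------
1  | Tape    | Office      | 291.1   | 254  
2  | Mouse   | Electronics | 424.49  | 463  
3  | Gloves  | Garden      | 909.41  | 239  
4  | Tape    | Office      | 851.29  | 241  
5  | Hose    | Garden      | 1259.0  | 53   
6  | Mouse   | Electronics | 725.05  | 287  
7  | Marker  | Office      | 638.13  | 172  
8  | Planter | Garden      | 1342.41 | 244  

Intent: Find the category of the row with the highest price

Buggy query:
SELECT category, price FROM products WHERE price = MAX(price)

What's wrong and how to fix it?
Bug: MAX(price) is an aggregate and cannot be used directly in WHERE

Fix: Use a subquery: WHERE price = (SELECT MAX(price) FROM products)

Corrected query:
SELECT category, price FROM products WHERE price = (SELECT MAX(price) FROM products)

Result:
category | price  
---------+--------
Garden   | 1342.41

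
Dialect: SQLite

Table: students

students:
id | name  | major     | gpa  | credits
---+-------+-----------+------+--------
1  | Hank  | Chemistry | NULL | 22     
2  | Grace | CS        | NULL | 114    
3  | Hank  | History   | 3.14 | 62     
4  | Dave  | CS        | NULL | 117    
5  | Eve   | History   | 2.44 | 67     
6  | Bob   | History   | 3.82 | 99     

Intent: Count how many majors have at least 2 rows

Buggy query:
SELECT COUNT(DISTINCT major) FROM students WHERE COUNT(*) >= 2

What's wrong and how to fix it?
Bug: WHERE filters individual rows, not groups, so a group-level COUNT is invalid there

Fix: Use a subquery that GROUPs and filters with HAVING, then count its rows

Corrected query:
SELECT COUNT(*) FROM (SELECT major FROM students GROUP BY major HAVING COUNT(*) >= 2)

Result:
COUNT(*)
--------
2       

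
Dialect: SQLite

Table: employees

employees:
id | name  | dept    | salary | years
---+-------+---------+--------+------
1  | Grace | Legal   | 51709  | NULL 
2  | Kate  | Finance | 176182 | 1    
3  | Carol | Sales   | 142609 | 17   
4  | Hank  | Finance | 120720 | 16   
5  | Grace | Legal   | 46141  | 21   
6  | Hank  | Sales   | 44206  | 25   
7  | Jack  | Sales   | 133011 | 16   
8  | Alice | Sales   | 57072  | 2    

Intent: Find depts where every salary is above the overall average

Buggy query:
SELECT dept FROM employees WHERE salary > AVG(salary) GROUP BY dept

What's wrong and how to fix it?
Bug: AVG() is an aggregate; it can't sit directly in WHERE

Fix: Use a subquery for AVG and a HAVING MIN(...) filter so the condition holds for every row in the group

Corrected query:
SELECT dept FROM employees GROUP BY dept HAVING MIN(salary) > (SELECT AVG(salary) FROM employees)

Result:
dept   
-------
Finance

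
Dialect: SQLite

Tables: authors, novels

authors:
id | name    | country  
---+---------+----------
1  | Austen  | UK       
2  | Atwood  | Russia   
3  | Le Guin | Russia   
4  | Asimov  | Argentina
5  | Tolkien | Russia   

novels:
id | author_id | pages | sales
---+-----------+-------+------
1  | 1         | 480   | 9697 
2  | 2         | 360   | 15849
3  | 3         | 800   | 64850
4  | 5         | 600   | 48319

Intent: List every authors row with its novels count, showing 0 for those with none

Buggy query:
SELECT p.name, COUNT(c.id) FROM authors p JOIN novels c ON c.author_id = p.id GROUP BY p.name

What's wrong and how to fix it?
Bug: An inner join excludes parents with zero children

Fix: Switch to LEFT JOIN to retain unmatched parent rows

Corrected query:
SELECT p.name, COUNT(c.id) FROM authors p LEFT JOIN novels c ON c.author_id = p.id GROUP BY p.name

Result:
name    | COUNT(c.id)
--------+------------
Asimov  | 0          
Atwood  | 1          
Austen  | 1          
Le Guin | 1          
Tolkien | 1          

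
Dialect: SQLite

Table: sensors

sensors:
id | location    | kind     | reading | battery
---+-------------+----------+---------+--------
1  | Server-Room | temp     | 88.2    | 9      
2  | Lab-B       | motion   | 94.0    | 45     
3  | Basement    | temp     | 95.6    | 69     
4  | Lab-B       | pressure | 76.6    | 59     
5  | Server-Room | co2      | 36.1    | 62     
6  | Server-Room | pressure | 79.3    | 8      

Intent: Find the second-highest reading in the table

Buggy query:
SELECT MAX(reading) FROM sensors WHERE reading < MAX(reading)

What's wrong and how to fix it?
Bug: The inner MAX is an aggregate inside WHERE, which is not allowed

Fix: Compute the overall MAX in a subquery, then take MAX of rows below it

Corrected query:
SELECT MAX(reading) FROM sensors WHERE reading < (SELECT MAX(reading) FROM sensors)

Result:
MAX(reading)
------------
94          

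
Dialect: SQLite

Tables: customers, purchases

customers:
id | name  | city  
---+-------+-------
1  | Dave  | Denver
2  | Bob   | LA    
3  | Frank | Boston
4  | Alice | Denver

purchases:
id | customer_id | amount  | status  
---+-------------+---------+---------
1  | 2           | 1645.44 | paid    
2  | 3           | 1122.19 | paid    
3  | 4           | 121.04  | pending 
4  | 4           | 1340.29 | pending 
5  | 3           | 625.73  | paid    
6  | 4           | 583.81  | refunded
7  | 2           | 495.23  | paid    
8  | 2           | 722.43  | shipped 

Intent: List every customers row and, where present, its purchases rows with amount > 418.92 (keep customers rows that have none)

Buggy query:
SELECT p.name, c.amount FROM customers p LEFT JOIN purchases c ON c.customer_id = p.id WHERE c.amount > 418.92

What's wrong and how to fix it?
Bug: Filtering c.amount in WHERE discards the NULL rows produced by LEFT JOIN, turning it into an inner join

Fix: Move the right-table condition into the ON clause so unmatched parents are kept

Corrected query:
SELECT p.name, c.amount FROM customers p LEFT JOIN purchases c ON c.customer_id = p.id AND c.amount > 418.92

Result:
name  | amount 
------+--------
Dave  | NULL   
Bob   | 495.23 
Bob   | 722.43 
Bob   | 1645.44
Frank | 625.73 
Frank | 1122.19
Alice | 583.81 
Alice | 1340.29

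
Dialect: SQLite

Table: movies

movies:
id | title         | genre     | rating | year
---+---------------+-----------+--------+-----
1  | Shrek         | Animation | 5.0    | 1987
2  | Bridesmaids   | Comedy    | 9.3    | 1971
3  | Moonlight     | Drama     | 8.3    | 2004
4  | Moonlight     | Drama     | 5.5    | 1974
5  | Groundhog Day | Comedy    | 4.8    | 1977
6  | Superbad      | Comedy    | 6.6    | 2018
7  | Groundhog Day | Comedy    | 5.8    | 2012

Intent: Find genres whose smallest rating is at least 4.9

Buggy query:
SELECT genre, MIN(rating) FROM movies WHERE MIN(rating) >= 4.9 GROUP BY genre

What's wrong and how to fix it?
Bug: Aggregates like MIN are computed per group after WHERE runs

Fix: Use HAVING for the per-group MIN condition

Corrected query:
SELECT genre, MIN(rating) FROM movies GROUP BY genre HAVING MIN(rating) >= 4.9

Result:
genre     | MIN(rating)
----------+------------
Animation | 5          
Drama     | 5.5        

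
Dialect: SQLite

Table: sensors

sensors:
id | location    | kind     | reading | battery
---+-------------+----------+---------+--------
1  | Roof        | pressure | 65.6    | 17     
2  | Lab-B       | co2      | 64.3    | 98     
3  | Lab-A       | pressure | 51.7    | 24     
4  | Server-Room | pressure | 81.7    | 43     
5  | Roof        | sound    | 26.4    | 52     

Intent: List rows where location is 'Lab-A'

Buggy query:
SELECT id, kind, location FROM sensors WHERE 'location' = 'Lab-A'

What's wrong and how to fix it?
Bug: Single quotes denote string literals in SQL; the column name is being compared as a constant string

Fix: Remove the quotes around the column name (or use double quotes for an identifier)

Corrected query:
SELECT id, kind, location FROM sensors WHERE location = 'Lab-A'

Result:
id | kind     | location
---+----------+---------
3  | pressure | Lab-A   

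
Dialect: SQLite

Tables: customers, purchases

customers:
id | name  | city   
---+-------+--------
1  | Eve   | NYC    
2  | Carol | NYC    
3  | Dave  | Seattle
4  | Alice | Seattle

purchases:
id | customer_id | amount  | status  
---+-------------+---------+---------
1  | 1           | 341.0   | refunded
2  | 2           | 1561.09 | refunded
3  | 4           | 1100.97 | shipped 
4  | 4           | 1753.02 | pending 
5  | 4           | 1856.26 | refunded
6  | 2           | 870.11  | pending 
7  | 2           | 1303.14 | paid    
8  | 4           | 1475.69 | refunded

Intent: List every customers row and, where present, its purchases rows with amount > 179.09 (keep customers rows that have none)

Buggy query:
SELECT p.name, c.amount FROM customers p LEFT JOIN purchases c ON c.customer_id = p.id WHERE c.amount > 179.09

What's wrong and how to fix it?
Bug: A WHERE condition on the right-hand table after LEFT JOIN drops unmatched parents

Fix: Move the right-table condition into the ON clause so unmatched parents are kept

Corrected query:
SELECT p.name, c.amount FROM customers p LEFT JOIN purchases c ON c.customer_id = p.id AND c.amount > 179.09

Result:
name  | amount 
------+--------
Eve   | 341    
Carol | 870.11 
Carol | 1303.14
Carol | 1561.09
Dave  | NULL   
Alice | 1100.97
Alice | 1475.69
Alice | 1753.02
Alice | 1856.26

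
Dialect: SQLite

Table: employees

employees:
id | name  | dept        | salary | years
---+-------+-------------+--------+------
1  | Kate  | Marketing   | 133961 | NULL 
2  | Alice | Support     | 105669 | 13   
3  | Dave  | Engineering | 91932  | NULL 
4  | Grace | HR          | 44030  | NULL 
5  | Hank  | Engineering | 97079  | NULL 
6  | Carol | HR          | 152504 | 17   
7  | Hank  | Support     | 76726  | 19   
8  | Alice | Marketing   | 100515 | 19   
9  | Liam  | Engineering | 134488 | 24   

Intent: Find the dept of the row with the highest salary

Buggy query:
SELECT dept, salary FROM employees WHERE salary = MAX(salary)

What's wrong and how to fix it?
Bug: MAX(salary) is an aggregate and cannot be used directly in WHERE

Fix: Wrap MAX in a scalar subquery so WHERE compares against a single value

Corrected query:
SELECT dept, salary FROM employees WHERE salary = (SELECT MAX(salary) FROM employees)

Result:
dept | salary
-----+-------
HR   | 152504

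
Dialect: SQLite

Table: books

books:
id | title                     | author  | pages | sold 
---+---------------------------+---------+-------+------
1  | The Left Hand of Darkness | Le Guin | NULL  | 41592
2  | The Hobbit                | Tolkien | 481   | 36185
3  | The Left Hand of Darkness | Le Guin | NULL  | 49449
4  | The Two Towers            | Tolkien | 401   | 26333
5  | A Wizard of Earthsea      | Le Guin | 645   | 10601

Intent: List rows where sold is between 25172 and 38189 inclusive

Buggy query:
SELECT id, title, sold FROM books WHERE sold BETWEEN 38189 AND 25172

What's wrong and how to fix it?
Bug: BETWEEN expects the lower bound first; with 38189 AND 25172 the range is empty

Fix: Swap the bounds so the smaller value comes first

Corrected query:
SELECT id, title, sold FROM books WHERE sold BETWEEN 25172 AND 38189

Result:
id | title          | sold 
---+----------------+------
2  | The Hobbit     | 36185
4  | The Two Towers | 26333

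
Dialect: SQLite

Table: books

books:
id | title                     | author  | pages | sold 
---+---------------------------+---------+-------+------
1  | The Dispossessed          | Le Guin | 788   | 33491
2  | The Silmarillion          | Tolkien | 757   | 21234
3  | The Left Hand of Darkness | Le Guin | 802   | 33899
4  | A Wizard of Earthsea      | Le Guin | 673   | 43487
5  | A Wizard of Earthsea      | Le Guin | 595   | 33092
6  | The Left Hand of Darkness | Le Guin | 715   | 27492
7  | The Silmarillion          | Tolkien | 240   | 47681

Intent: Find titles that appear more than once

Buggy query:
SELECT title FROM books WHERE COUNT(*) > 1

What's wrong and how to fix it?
Bug: WHERE can't reference COUNT(*); aggregates are computed after WHERE

Fix: GROUP BY title, then filter groups with HAVING COUNT(*) > 1

Corrected query:
SELECT title FROM books GROUP BY title HAVING COUNT(*) > 1

Result:
title                    
-------------------------
A Wizard of Earthsea     
The Left Hand of Darkness
The Silmarillion         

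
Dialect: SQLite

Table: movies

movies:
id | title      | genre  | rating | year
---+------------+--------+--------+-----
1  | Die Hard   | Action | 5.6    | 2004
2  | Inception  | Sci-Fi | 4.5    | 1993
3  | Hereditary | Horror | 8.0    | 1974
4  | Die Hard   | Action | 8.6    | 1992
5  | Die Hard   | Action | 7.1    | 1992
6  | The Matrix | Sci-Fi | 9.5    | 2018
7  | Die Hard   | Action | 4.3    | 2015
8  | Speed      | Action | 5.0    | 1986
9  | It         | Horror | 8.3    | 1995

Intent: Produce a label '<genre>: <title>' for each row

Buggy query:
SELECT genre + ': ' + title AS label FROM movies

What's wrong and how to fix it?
Bug: '+' is numeric addition; on text columns SQLite converts them to 0 instead of concatenating

Fix: Replace + with || to concatenate text

Corrected query:
SELECT genre || ': ' || title AS label FROM movies

Result:
label             
------------------
Action: Die Hard  
Sci-Fi: Inception 
Horror: Hereditary
Action: Die Hard  
Action: Die Hard  
Sci-Fi: The Matrix
Action: Die Hard  
Action: Speed     
Horror: It        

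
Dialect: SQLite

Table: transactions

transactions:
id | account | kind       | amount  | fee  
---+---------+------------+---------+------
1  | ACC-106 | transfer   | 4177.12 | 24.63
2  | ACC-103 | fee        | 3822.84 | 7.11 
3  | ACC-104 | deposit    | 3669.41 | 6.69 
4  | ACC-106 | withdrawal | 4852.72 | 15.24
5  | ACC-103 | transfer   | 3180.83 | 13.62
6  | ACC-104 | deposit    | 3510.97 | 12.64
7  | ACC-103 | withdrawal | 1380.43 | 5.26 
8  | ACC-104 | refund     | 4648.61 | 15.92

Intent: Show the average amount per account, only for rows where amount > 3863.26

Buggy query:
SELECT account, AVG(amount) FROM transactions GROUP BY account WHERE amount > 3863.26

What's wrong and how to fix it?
Bug: Row-level WHERE must come before GROUP BY in the clause order

Fix: Place WHERE between FROM and GROUP BY

Corrected query:
SELECT account, AVG(amount) FROM transactions WHERE amount > 3863.26 GROUP BY account

Result:
account | AVG(amount)
--------+------------
ACC-104 | 4648.61    
ACC-106 | 4514.92    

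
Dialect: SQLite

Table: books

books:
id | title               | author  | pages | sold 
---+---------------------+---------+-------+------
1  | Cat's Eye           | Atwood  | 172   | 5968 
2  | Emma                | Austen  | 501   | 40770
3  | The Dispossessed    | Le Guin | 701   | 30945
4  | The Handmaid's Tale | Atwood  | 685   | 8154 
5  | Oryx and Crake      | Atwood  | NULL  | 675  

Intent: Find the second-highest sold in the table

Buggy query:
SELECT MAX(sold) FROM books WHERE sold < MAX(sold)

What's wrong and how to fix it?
Bug: The inner MAX is an aggregate inside WHERE, which is not allowed

Fix: Put the inner MAX in a scalar subquery

Corrected query:
SELECT MAX(sold) FROM books WHERE sold < (SELECT MAX(sold) FROM books)

Result:
MAX(sold)
---------
30945    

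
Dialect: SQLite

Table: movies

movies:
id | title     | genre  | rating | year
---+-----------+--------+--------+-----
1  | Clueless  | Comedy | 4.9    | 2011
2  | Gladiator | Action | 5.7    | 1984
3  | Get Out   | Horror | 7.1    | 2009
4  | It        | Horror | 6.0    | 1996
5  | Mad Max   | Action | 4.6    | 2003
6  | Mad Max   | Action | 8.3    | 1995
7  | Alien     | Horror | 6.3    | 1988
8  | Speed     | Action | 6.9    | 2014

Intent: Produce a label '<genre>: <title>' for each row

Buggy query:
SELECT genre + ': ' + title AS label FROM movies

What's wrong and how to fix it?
Bug: '+' is numeric addition; on text columns SQLite converts them to 0 instead of concatenating

Fix: Replace + with || to concatenate text

Corrected query:
SELECT genre || ': ' || title AS label FROM movies

Result:
label            
-----------------
Comedy: Clueless 
Action: Gladiator
Horror: Get Out  
Horror: It       
Action: Mad Max  
Action: Mad Max  
Horror: Alien    
Action: Speed    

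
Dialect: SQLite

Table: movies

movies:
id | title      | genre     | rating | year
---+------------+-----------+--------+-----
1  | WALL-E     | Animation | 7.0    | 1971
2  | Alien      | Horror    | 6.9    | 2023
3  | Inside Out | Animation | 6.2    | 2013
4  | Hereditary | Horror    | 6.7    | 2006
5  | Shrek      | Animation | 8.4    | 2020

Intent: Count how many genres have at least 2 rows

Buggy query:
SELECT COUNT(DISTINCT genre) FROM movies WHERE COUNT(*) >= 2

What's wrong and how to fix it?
Bug: COUNT(*) cannot appear in WHERE; the per-group count doesn't exist yet

Fix: Group first with HAVING COUNT(*) >= 2, then COUNT the resulting groups

Corrected query:
SELECT COUNT(*) FROM (SELECT genre FROM movies GROUP BY genre HAVING COUNT(*) >= 2)

Result:
COUNT(*)
--------
2       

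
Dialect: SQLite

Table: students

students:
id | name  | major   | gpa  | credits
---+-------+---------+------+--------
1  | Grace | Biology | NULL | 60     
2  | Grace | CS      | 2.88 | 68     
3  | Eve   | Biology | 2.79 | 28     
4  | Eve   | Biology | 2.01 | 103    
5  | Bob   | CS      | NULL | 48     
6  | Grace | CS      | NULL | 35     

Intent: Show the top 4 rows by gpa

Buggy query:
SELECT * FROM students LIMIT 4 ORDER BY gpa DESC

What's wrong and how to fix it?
Bug: ORDER BY cannot follow LIMIT; LIMIT is the final clause

Fix: Swap the clauses: ORDER BY first, then LIMIT

Corrected query:
SELECT * FROM students ORDER BY gpa DESC LIMIT 4

Result:
id | name  | major   | gpa  | credits
---+-------+---------+------+--------
2  | Grace | CS      | 2.88 | 68     
3  | Eve   | Biology | 2.79 | 28     
4  | Eve   | Biology | 2.01 | 103    
1  | Grace | Biology | NULL | 60     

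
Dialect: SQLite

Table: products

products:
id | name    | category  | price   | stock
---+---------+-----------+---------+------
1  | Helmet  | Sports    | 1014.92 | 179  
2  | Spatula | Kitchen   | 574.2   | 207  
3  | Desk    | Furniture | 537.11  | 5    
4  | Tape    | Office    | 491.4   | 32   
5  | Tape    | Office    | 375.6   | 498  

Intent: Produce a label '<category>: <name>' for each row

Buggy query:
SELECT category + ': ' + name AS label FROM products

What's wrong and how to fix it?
Bug: '+' is numeric addition; on text columns SQLite converts them to 0 instead of concatenating

Fix: Use the || operator for string concatenation

Corrected query:
SELECT category || ': ' || name AS label FROM products

Result:
label           
----------------
Sports: Helmet  
Kitchen: Spatula
Furniture: Desk 
Office: Tape    
Office: Tape    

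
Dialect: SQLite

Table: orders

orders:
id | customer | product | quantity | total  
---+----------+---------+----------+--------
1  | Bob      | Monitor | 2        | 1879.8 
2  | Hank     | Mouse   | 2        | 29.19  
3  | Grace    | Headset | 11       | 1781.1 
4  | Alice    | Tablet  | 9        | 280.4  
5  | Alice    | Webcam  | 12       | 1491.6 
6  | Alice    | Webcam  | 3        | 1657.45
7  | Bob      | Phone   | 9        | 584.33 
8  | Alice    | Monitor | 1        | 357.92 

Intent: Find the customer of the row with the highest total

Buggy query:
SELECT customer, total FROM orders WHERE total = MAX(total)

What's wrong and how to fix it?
Bug: WHERE is evaluated per row; an aggregate over the whole table isn't defined there

Fix: Use a subquery: WHERE total = (SELECT MAX(total) FROM orders)

Corrected query:
SELECT customer, total FROM orders WHERE total = (SELECT MAX(total) FROM orders)

Result:
customer | total 
---------+-------
Bob      | 1879.8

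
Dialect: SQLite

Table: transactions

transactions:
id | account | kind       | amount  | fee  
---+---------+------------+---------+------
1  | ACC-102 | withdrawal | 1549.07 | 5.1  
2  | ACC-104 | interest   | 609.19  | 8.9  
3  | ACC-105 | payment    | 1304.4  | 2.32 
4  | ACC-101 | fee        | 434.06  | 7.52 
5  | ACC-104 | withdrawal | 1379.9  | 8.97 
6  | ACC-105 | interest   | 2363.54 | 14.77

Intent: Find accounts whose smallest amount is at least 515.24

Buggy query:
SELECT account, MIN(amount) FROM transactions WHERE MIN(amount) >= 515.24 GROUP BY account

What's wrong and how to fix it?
Bug: MIN() in WHERE is a misuse of aggregate

Fix: Replace WHERE with HAVING after the GROUP BY

Corrected query:
SELECT account, MIN(amount) FROM transactions GROUP BY account HAVING MIN(amount) >= 515.24

Result:
account | MIN(amount)
--------+------------
ACC-102 | 1549.07    
ACC-104 | 609.19     
ACC-105 | 1304.4     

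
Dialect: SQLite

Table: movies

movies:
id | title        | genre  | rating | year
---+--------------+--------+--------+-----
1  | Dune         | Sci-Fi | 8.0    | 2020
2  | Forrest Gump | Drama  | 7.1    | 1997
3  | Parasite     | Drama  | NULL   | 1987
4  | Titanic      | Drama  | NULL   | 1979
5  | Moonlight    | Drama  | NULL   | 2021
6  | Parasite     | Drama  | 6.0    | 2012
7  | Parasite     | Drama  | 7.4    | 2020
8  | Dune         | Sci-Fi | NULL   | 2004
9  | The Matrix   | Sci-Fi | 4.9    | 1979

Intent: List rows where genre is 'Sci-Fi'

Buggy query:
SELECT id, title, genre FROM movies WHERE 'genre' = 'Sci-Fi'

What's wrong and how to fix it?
Bug: Single quotes denote string literals in SQL; the column name is being compared as a constant string

Fix: Reference the column as genre without single quotes

Corrected query:
SELECT id, title, genre FROM movies WHERE genre = 'Sci-Fi'

Result:
id | title      | genre 
---+------------+-------
1  | Dune       | Sci-Fi
8  | Dune       | Sci-Fi
9  | The Matrix | Sci-Fi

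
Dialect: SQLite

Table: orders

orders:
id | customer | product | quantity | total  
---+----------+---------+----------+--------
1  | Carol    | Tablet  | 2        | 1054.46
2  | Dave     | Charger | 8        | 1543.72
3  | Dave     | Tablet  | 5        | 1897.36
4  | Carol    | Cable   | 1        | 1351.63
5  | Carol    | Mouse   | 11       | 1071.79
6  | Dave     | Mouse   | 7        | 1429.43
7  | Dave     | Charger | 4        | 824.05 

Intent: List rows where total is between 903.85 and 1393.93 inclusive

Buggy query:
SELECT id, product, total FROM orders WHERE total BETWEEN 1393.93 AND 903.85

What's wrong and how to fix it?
Bug: The bounds are reversed; BETWEEN a AND b requires a <= b to match anything

Fix: Swap the bounds so the smaller value comes first

Corrected query:
SELECT id, product, total FROM orders WHERE total BETWEEN 903.85 AND 1393.93

Result:
id | product | total  
---+---------+--------
1  | Tablet  | 1054.46
4  | Cable   | 1351.63
5  | Mouse   | 1071.79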